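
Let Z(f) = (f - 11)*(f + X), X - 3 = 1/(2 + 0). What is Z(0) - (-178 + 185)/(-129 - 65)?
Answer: -3731/97 ≈ -38.464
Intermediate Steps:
X = 7/2 (X = 3 + 1/(2 + 0) = 3 + 1/2 = 7/2 ≈ 3.5000)
Z(f) = (-11 + f)*(7/2 + f) (Z(f) = (f - 11)*(f + 7/2) = (-11 + f)*(7/2 + f))
Z(0) - (-178 + 185)/(-129 - 65) = (-77/2 + 0**2 - 15/2*0) - (-178 + 185)/(-129 - 65) = (-77/2 + 0 + 0) - 7/(-194) = -77/2 - 7*(-1)/194 = -77/2 - 1*(-7/194) = -77/2 + 7/194 = -3731/97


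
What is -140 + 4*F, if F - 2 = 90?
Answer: 228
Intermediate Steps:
F = 92 (F = 2 + 90 = 92)
-140 + 4*F = -140 + 4*92 = -140 + 368 = 228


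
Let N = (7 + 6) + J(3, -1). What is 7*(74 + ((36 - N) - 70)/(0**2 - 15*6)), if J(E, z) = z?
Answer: 23471/45 ≈ 521.58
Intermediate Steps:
N = 12 (N = (7 + 6) - 1 = 13 - 1 = 12)
7*(74 + ((36 - N) - 70)/(0**2 - 15*6)) = 7*(74 + ((36 - 1*12) - 70)/(0**2 - 15*6)) = 7*(74 + ((36 - 12) - 70)/(0 - 90)) = 7*(74 + (24 - 70)/(-90)) = 7*(74 - 46*(-1/90)) = 7*(74 + 23/45) = 7*(3353/45) = 23471/45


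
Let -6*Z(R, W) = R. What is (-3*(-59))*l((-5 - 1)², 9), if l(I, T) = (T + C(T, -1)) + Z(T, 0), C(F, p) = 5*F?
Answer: 18585/2 ≈ 9292.5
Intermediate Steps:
Z(R, W) = -R/6
l(I, T) = 35*T/6 (l(I, T) = (T + 5*T) - T/6 = 6*T - T/6 = 35*T/6)
(-3*(-59))*l((-5 - 1)², 9) = (-3*(-59))*((35/6)*9) = 177*(105/2) = 18585/2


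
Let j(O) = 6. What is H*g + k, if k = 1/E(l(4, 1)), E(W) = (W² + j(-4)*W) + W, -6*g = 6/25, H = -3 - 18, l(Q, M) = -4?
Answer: 227/300 ≈ 0.75667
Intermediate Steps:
H = -21
g = -1/25 ≈ -0.040000
E(W) = W² + 7*W (E(W) = (W² + 6*W) + W = W² + 7*W)
k = -1/12 (k = 1/(-4*(7 - 4)) = 1/(-4*3) = 1/(-12) = 1*(-1/12) = -1/12 ≈ -0.083333)
H*g + k = -21*(-1/25) - 1/12 = 21/25 - 1/12 = 227/300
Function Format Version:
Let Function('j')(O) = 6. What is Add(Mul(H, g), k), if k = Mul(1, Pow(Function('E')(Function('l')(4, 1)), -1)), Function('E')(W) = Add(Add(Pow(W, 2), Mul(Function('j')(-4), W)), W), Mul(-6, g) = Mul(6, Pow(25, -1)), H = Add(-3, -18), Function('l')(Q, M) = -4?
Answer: Rational(227, 300) ≈ 0.75667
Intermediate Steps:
H = -21
g = Rational(-1, 25) (g = Mul(Rational(-1, 6), Mul(6, Pow(25, -1))) = Mul(Rational(-1, 6), Mul(6, Rational(1, 25))) = Mul(Rational(-1, 6), Rational(6, 25)) = Rational(-1, 25) ≈ -0.040000)
Function('E')(W) = Add(Pow(W, 2), Mul(7, W)) (Function('E')(W) = Add(Add(Pow(W, 2), Mul(6, W)), W) = Add(Pow(W, 2), Mul(7, W)))
k = Rational(-1, 12) (k = Mul(1, Pow(Mul(-4, Add(7, -4)), -1)) = Mul(1, Pow(Mul(-4, 3), -1)) = Mul(1, Pow(-12, -1)) = Mul(1, Rational(-1, 12)) = Rational(-1, 12) ≈ -0.083333)
Add(Mul(H, g), k) = Add(Mul(-21, Rational(-1, 25)), Rational(-1, 12)) = Add(Rational(21, 25), Rational(-1, 12)) = Rational(227, 300)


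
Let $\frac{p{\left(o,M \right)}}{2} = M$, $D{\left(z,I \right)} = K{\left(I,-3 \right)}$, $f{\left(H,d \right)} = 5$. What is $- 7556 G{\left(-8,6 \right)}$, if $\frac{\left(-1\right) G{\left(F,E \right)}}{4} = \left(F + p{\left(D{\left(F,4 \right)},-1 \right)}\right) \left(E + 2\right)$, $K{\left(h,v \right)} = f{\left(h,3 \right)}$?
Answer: $-2417920$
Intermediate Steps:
$K{\left(h,v \right)} = 5$
$D{\left(z,I \right)} = 5$
$p{\left(o,M \right)} = 2 M$
$G{\left(F,E \right)} = - 4 \left(-2 + F\right) \left(2 + E\right)$ ($G{\left(F,E \right)} = - 4 \left(F + 2 \left(-1\right)\right) \left(E + 2\right) = - 4 \left(F - 2\right) \left(2 + E\right) = - 4 \left(-2 + F\right) \left(2 + E\right)$)
$- 7556 G{\left(-8,6 \right)} = - 7556 \left(16 - -64 + 8 \cdot 6 - 24 \left(-8\right)\right) = - 7556 \left(16 + 64 + 48 + 192\right) = \left(-7556\right) 320 = -2417920$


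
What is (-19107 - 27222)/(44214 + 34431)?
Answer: -15443/26215 ≈ -0.58909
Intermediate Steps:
(-19107 - 27222)/(44214 + 34431) = -46329/78645 = -46329*1/78645 = -15443/26215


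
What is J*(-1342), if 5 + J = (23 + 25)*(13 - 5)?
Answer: -508618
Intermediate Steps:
J = 379 (J = -5 + (23 + 25)*(13 - 5) = -5 + 48*8 = -5 + 384 = 379)
J*(-1342) = 379*(-1342) = -508618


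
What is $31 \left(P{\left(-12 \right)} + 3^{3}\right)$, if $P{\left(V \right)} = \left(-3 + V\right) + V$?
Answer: $0$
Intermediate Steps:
$P{\left(V \right)} = -3 + 2 V$
$31 \left(P{\left(-12 \right)} + 3^{3}\right) = 31 \left(\left(-3 + 2 \left(-12\right)\right) + 3^{3}\right) = 31 \left(\left(-3 - 24\right) + 27\right) = 31 \left(-27 + 27\right) = 31 \cdot 0 = 0$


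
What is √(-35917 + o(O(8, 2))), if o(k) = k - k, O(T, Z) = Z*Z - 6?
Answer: 7*I*√733 ≈ 189.52*I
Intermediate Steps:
O(T, Z) = -6 + Z² (O(T, Z) = Z² - 6 = -6 + Z²)
o(k) = 0
√(-35917 + o(O(8, 2))) = √(-35917 + 0) = √(-35917) = 7*I*√733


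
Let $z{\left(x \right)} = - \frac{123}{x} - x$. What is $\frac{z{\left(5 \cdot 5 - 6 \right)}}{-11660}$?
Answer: $\frac{11}{5035} \approx 0.0021847$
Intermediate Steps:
$z{\left(x \right)} = - x - \frac{123}{x}$
$\frac{z{\left(5 \cdot 5 - 6 \right)}}{-11660} = \frac{- (5 \cdot 5 - 6) - \frac{123}{5 \cdot 5 - 6}}{-11660} = \left(- (25 - 6) - \frac{123}{25 - 6}\right) \left(- \frac{1}{11660}\right) = \left(\left(-1\right) 19 - \frac{123}{19}\right) \left(- \frac{1}{11660}\right) = \left(-19 - \frac{123}{19}\right) \left(- \frac{1}{11660}\right) = \left(- \frac{484}{19}\right) \left(- \frac{1}{11660}\right) = \frac{11}{5035}$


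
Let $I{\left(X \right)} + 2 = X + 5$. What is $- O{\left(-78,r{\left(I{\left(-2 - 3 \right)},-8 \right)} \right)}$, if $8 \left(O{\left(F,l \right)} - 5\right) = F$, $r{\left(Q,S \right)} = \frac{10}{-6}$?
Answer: $\frac{19}{4} \approx 4.75$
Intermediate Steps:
$I{\left(X \right)} = 3 + X$ ($I{\left(X \right)} = -2 + \left(X + 5\right) = -2 + \left(5 + X\right) = 3 + X$)
$r{\left(Q,S \right)} = - \frac{5}{3}$ ($r{\left(Q,S \right)} = 10 \left(- \frac{1}{6}\right) = - \frac{5}{3}$)
$O{\left(F,l \right)} = 5 + \frac{F}{8}$
$- O{\left(-78,r{\left(I{\left(-2 - 3 \right)},-8 \right)} \right)} = - (5 + \frac{1}{8} \left(-78\right)) = - (5 - \frac{39}{4}) = \left(-1\right) \left(- \frac{19}{4}\right) = \frac{19}{4}$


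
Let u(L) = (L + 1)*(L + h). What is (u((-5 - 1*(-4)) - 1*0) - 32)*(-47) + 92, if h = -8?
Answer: 1596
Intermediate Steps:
u(L) = (1 + L)*(-8 + L) (u(L) = (L + 1)*(L - 8) = (1 + L)*(-8 + L))
(u((-5 - 1*(-4)) - 1*0) - 32)*(-47) + 92 = ((-8 + ((-5 - 1*(-4)) - 1*0)**2 - 7*((-5 - 1*(-4)) - 1*0)) - 32)*(-47) + 92 = ((-8 + ((-5 + 4) + 0)**2 - 7*((-5 + 4) + 0)) - 32)*(-47) + 92 = ((-8 + (-1 + 0)**2 - 7*(-1 + 0)) - 32)*(-47) + 92 = ((-8 + (-1)**2 - 7*(-1)) - 32)*(-47) + 92 = ((-8 + 1 + 7) - 32)*(-47) + 92 = (0 - 32)*(-47) + 92 = -32*(-47) + 92 = 1504 + 92 = 1596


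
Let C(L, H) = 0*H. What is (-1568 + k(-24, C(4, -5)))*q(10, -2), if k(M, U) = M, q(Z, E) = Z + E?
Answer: -12736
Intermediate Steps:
C(L, H) = 0
q(Z, E) = E + Z
(-1568 + k(-24, C(4, -5)))*q(10, -2) = (-1568 - 24)*(-2 + 10) = -1592*8 = -12736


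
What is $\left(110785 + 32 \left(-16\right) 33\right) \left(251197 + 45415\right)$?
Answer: $27848604068$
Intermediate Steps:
$\left(110785 + 32 \left(-16\right) 33\right) \left(251197 + 45415\right) = \left(110785 - 16896\right) 296612 = 93889 \cdot 296612 = 27848604068$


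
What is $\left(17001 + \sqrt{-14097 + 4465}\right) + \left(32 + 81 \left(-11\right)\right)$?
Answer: $16142 + 4 i \sqrt{602} \approx 16142.0 + 98.143 i$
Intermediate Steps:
$\left(17001 + \sqrt{-14097 + 4465}\right) + \left(32 + 81 \left(-11\right)\right) = \left(17001 + \sqrt{-9632}\right) + \left(32 - 891\right) = \left(17001 + 4 i \sqrt{602}\right) - 859 = 16142 + 4 i \sqrt{602}$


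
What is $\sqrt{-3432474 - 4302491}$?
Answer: $i \sqrt{7734965} \approx 2781.2 i$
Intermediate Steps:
$\sqrt{-3432474 - 4302491} = \sqrt{-7734965} = i \sqrt{7734965}$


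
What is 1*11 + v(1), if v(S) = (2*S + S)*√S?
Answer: 14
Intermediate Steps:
v(S) = 3*S^(3/2) (v(S) = (3*S)*√S = 3*S^(3/2))
1*11 + v(1) = 1*11 + 3*1^(3/2) = 11 + 3*1 = 11 + 3 = 14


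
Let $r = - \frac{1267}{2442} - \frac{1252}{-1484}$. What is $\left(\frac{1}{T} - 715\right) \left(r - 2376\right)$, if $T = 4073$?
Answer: $\frac{3133985155945471}{1845032343} \approx 1.6986 \cdot 10^{6}$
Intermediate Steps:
$r = \frac{294289}{905982}$ ($r = \left(-1267\right) \frac{1}{2442} - - \frac{313}{371} = - \frac{1267}{2442} + \frac{313}{371} = \frac{294289}{905982} \approx 0.32483$)
$\left(\frac{1}{T} - 715\right) \left(r - 2376\right) = \left(\frac{1}{4073} - 715\right) \left(\frac{294289}{905982} - 2376\right) = \left(\frac{1}{4073} - 715\right) \left(- \frac{2152318943}{905982}\right) = \left(- \frac{2912194}{4073}\right) \left(- \frac{2152318943}{905982}\right) = \frac{3133985155945471}{1845032343}$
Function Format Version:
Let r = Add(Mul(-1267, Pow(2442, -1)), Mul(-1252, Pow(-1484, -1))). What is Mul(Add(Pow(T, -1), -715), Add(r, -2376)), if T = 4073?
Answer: Rational(3133985155945471, 1845032343) ≈ 1.6986e+6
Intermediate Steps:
r = Rational(294289, 905982) (r = Add(Mul(-1267, Rational(1, 2442)), Mul(-1252, Rational(-1, 1484))) = Add(Rational(-1267, 2442), Rational(313, 371)) = Rational(294289, 905982) ≈ 0.32483)
Mul(Add(Pow(T, -1), -715), Add(r, -2376)) = Mul(Add(Pow(4073, -1), -715), Add(Rational(294289, 905982), -2376)) = Mul(Add(Rational(1, 4073), -715), Rational(-2152318943, 905982)) = Mul(Rational(-2912194, 4073), Rational(-2152318943, 905982)) = Rational(3133985155945471, 1845032343)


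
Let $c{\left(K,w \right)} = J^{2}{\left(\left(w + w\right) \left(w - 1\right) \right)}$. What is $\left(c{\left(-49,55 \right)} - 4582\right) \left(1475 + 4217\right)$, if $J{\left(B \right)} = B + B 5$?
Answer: $7230006962456$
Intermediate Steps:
$J{\left(B \right)} = 6 B$ ($J{\left(B \right)} = B + 5 B = 6 B$)
$c{\left(K,w \right)} = 144 w^{2} \left(-1 + w\right)^{2}$ ($c{\left(K,w \right)} = \left(6 \left(w + w\right) \left(w - 1\right)\right)^{2} = \left(6 \cdot 2 w \left(-1 + w\right)\right)^{2} = \left(12 w \left(-1 + w\right)\right)^{2} = 144 w^{2} \left(-1 + w\right)^{2}$)
$\left(c{\left(-49,55 \right)} - 4582\right) \left(1475 + 4217\right) = \left(144 \cdot 55^{2} \left(-1 + 55\right)^{2} - 4582\right) \left(1475 + 4217\right) = \left(144 \cdot 3025 \cdot 54^{2} - 4582\right) 5692 = \left(144 \cdot 3025 \cdot 2916 - 4582\right) 5692 = \left(1270209600 - 4582\right) 5692 = 1270205018 \cdot 5692 = 7230006962456$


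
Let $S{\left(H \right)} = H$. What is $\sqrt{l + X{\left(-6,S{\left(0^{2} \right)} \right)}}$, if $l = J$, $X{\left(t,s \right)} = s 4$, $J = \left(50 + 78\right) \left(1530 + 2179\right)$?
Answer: $8 \sqrt{7418} \approx 689.02$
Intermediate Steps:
$J = 474752$ ($J = 128 \cdot 3709 = 474752$)
$X{\left(t,s \right)} = 4 s$
$l = 474752$
$\sqrt{l + X{\left(-6,S{\left(0^{2} \right)} \right)}} = \sqrt{474752 + 4 \cdot 0^{2}} = \sqrt{474752 + 4 \cdot 0} = \sqrt{474752 + 0} = \sqrt{474752} = 8 \sqrt{7418}$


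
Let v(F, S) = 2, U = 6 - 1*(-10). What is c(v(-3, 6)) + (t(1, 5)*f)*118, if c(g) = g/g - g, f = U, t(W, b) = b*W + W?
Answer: 11327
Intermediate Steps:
U = 16 (U = 6 + 10 = 16)
t(W, b) = W + W*b (t(W, b) = W*b + W = W + W*b)
f = 16
c(g) = 1 - g
c(v(-3, 6)) + (t(1, 5)*f)*118 = (1 - 1*2) + ((1*(1 + 5))*16)*118 = (1 - 2) + ((1*6)*16)*118 = -1 + (6*16)*118 = -1 + 96*118 = -1 + 11328 = 11327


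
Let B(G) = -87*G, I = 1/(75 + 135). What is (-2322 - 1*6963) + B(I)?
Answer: -649979/70 ≈ -9285.4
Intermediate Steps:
I = 1/210 ≈ 0.0047619
(-2322 - 1*6963) + B(I) = (-2322 - 1*6963) - 87*1/210 = (-2322 - 6963) - 29/70 = -9285 - 29/70 = -649979/70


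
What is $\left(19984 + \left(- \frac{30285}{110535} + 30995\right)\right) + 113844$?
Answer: $\frac{1214578668}{7369} \approx 1.6482 \cdot 10^{5}$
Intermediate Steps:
$\left(19984 + \left(- \frac{30285}{110535} + 30995\right)\right) + 113844 = \left(19984 + \left(\left(-30285\right) \frac{1}{110535} + 30995\right)\right) + 113844 = \left(19984 + \left(- \frac{2019}{7369} + 30995\right)\right) + 113844 = \left(19984 + \frac{228400136}{7369}\right) + 113844 = \frac{375662232}{7369} + 113844 = \frac{1214578668}{7369}$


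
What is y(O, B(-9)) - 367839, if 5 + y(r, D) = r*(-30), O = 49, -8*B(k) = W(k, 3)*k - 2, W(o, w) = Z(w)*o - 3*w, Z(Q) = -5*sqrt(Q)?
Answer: -369314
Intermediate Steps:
W(o, w) = -3*w - 5*o*sqrt(w) (W(o, w) = (-5*sqrt(w))*o - 3*w = -5*o*sqrt(w) - 3*w = -3*w - 5*o*sqrt(w))
B(k) = 1/4 - k*(-9 - 5*k*sqrt(3))/8 (B(k) = -((-3*3 - 5*k*sqrt(3))*k - 2)/8 = -((-9 - 5*k*sqrt(3))*k - 2)/8 = -(k*(-9 - 5*k*sqrt(3)) - 2)/8 = -(-2 + k*(-9 - 5*k*sqrt(3)))/8 = 1/4 - k*(-9 - 5*k*sqrt(3))/8)
y(r, D) = -5 - 30*r (y(r, D) = -5 + r*(-30) = -5 - 30*r)
y(O, B(-9)) - 367839 = (-5 - 30*49) - 367839 = (-5 - 1470) - 367839 = -1475 - 367839 = -369314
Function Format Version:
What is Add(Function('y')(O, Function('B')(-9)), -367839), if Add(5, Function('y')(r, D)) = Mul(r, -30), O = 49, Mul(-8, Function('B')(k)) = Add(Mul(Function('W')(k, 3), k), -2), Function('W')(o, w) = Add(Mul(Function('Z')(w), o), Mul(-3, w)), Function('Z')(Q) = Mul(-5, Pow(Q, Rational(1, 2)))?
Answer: -369314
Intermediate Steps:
Function('W')(o, w) = Add(Mul(-3, w), Mul(-5, o, Pow(w, Rational(1, 2)))) (Function('W')(o, w) = Add(Mul(Mul(-5, Pow(w, Rational(1, 2))), o), Mul(-3, w)) = Add(Mul(-5, o, Pow(w, Rational(1, 2))), Mul(-3, w)) = Add(Mul(-3, w), Mul(-5, o, Pow(w, Rational(1, 2)))))
Function('B')(k) = Add(Rational(1, 4), Mul(Rational(-1, 8), k, Add(-9, Mul(-5, k, Pow(3, Rational(1, 2)))))) (Function('B')(k) = Mul(Rational(-1, 8), Add(Mul(Add(Mul(-3, 3), Mul(-5, k, Pow(3, Rational(1, 2)))), k), -2)) = Mul(Rational(-1, 8), Add(Mul(Add(-9, Mul(-5, k, Pow(3, Rational(1, 2)))), k), -2)) = Mul(Rational(-1, 8), Add(Mul(k, Add(-9, Mul(-5, k, Pow(3, Rational(1, 2))))), -2)) = Mul(Rational(-1, 8), Add(-2, Mul(k, Add(-9, Mul(-5, k, Pow(3, Rational(1, 2))))))) = Add(Rational(1, 4), Mul(Rational(-1, 8), k, Add(-9, Mul(-5, k, Pow(3, Rational(1, 2)))))))
Function('y')(r, D) = Add(-5, Mul(-30, r)) (Function('y')(r, D) = Add(-5, Mul(r, -30)) = Add(-5, Mul(-30, r)))
Add(Function('y')(O, Function('B')(-9)), -367839) = Add(Add(-5, Mul(-30, 49)), -367839) = Add(Add(-5, -1470), -367839) = Add(-1475, -367839) = -369314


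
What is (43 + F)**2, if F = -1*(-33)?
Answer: 5776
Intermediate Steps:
F = 33
(43 + F)**2 = (43 + 33)**2 = 76**2 = 5776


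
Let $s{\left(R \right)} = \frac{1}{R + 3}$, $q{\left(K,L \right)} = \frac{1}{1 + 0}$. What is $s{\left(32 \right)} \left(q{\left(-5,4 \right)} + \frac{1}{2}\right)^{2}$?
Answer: $\frac{9}{140} \approx 0.064286$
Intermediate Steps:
$q{\left(K,L \right)} = 1$ ($q{\left(K,L \right)} = 1^{-1} = 1$)
$s{\left(R \right)} = \frac{1}{3 + R}$
$s{\left(32 \right)} \left(q{\left(-5,4 \right)} + \frac{1}{2}\right)^{2} = \frac{\left(1 + \frac{1}{2}\right)^{2}}{3 + 32} = \frac{\left(1 + \frac{1}{2}\right)^{2}}{35} = \frac{\left(\frac{3}{2}\right)^{2}}{35} = \frac{1}{35} \cdot \frac{9}{4} = \frac{9}{140}$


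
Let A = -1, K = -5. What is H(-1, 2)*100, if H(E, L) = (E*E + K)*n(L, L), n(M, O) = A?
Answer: 400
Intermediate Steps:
n(M, O) = -1
H(E, L) = 5 - E**2 (H(E, L) = (E*E - 5)*(-1) = (E**2 - 5)*(-1) = (-5 + E**2)*(-1) = 5 - E**2)
H(-1, 2)*100 = (5 - 1*(-1)**2)*100 = (5 - 1*1)*100 = (5 - 1)*100 = 4*100 = 400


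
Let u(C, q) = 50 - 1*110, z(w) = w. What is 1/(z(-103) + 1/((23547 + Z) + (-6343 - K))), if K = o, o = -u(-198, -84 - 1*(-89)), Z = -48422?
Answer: -31278/3221635 ≈ -0.0097087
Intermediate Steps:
u(C, q) = -60 (u(C, q) = 50 - 110 = -60)
o = 60 (o = -1*(-60) = 60)
K = 60
1/(z(-103) + 1/((23547 + Z) + (-6343 - K))) = 1/(-103 + 1/((23547 - 48422) + (-6343 - 1*60))) = 1/(-103 + 1/(-24875 + (-6343 - 60))) = 1/(-103 + 1/(-24875 - 6403)) = 1/(-103 + 1/(-31278)) = 1/(-103 - 1/31278) = 1/(-3221635/31278) = -31278/3221635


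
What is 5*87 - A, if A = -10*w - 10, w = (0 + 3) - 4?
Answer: 435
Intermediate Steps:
w = -1 (w = 3 - 4 = -1)
A = 0 (A = -10*(-1) - 10 = 10 - 10 = 0)
5*87 - A = 5*87 - 1*0 = 435 + 0 = 435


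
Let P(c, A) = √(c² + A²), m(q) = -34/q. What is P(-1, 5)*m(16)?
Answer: -17*√26/8 ≈ -10.835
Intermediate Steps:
P(c, A) = √(A² + c²)
P(-1, 5)*m(16) = √(5² + (-1)²)*(-34/16) = √(25 + 1)*(-34*1/16) = √26*(-17/8) = -17*√26/8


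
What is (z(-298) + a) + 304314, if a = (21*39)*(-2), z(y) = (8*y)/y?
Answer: 302684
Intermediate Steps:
z(y) = 8
a = -1638 (a = 819*(-2) = -1638)
(z(-298) + a) + 304314 = (8 - 1638) + 304314 = -1630 + 304314 = 302684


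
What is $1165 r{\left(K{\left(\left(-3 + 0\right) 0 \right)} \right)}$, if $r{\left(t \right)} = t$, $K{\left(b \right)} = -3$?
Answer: $-3495$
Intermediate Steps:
$1165 r{\left(K{\left(\left(-3 + 0\right) 0 \right)} \right)} = 1165 \left(-3\right) = -3495$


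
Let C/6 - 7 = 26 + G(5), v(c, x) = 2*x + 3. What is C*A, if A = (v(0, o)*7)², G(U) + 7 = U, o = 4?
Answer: 1102794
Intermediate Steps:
v(c, x) = 3 + 2*x
G(U) = -7 + U
C = 186 (C = 42 + 6*(26 + (-7 + 5)) = 42 + 6*(26 - 2) = 42 + 6*24 = 42 + 144 = 186)
A = 5929 (A = ((3 + 2*4)*7)² = ((3 + 8)*7)² = (11*7)² = 77² = 5929)
C*A = 186*5929 = 1102794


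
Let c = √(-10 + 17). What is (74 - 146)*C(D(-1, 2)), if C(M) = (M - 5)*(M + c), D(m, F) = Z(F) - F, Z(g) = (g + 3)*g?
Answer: -1728 - 216*√7 ≈ -2299.5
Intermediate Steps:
Z(g) = g*(3 + g) (Z(g) = (3 + g)*g = g*(3 + g))
c = √7 ≈ 2.6458
D(m, F) = -F + F*(3 + F) (D(m, F) = F*(3 + F) - F = -F + F*(3 + F))
C(M) = (-5 + M)*(M + √7) (C(M) = (M - 5)*(M + √7) = (-5 + M)*(M + √7))
(74 - 146)*C(D(-1, 2)) = (74 - 146)*((2*(2 + 2))² - 10*(2 + 2) - 5*√7 + (2*(2 + 2))*√7) = -72*((2*4)² - 10*4 - 5*√7 + (2*4)*√7) = -72*(8² - 5*8 - 5*√7 + 8*√7) = -72*(64 - 40 - 5*√7 + 8*√7) = -72*(24 + 3*√7) = -1728 - 216*√7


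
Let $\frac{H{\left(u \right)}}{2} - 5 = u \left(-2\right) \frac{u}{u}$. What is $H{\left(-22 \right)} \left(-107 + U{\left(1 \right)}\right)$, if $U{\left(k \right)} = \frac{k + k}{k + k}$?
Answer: $-10388$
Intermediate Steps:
$H{\left(u \right)} = 10 - 4 u$ ($H{\left(u \right)} = 10 + 2 u \left(-2\right) \frac{u}{u} = 10 + 2 - 2 u 1 = 10 + 2 \left(- 2 u\right) = 10 - 4 u$)
$U{\left(k \right)} = 1$ ($U{\left(k \right)} = \frac{2 k}{2 k} = 2 k \frac{1}{2 k} = 1$)
$H{\left(-22 \right)} \left(-107 + U{\left(1 \right)}\right) = \left(10 - -88\right) \left(-107 + 1\right) = \left(10 + 88\right) \left(-106\right) = 98 \left(-106\right) = -10388$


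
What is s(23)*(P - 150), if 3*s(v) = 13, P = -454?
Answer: -7852/3 ≈ -2617.3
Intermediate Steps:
s(v) = 13/3 (s(v) = (⅓)*13 = 13/3)
s(23)*(P - 150) = 13*(-454 - 150)/3 = (13/3)*(-604) = -7852/3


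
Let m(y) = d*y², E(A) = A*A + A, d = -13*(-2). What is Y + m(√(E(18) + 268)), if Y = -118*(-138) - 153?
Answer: 31991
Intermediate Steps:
d = 26
E(A) = A + A² (E(A) = A² + A = A + A²)
Y = 16131 (Y = 16284 - 153 = 16131)
m(y) = 26*y²
Y + m(√(E(18) + 268)) = 16131 + 26*(√(18*(1 + 18) + 268))² = 16131 + 26*(√(18*19 + 268))² = 16131 + 26*(√(342 + 268))² = 16131 + 26*(√610)² = 16131 + 26*610 = 16131 + 15860 = 31991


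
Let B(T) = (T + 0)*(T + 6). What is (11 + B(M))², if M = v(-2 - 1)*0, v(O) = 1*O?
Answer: 121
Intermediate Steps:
v(O) = O
M = 0 (M = (-2 - 1)*0 = -3*0 = 0)
B(T) = T*(6 + T)
(11 + B(M))² = (11 + 0*(6 + 0))² = (11 + 0*6)² = (11 + 0)² = 11² = 121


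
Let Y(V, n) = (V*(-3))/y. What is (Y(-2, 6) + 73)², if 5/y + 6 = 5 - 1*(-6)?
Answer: 6241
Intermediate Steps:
y = 1 (y = 5/(-6 + (5 - 1*(-6))) = 5/(-6 + (5 + 6)) = 5/(-6 + 11) = 5/5 = 5*(⅕) = 1)
Y(V, n) = -3*V (Y(V, n) = (V*(-3))/1 = -3*V*1 = -3*V)
(Y(-2, 6) + 73)² = (-3*(-2) + 73)² = (6 + 73)² = 79² = 6241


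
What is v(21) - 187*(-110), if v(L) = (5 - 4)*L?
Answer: 20591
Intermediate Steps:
v(L) = L (v(L) = 1*L = L)
v(21) - 187*(-110) = 21 - 187*(-110) = 21 + 20570 = 20591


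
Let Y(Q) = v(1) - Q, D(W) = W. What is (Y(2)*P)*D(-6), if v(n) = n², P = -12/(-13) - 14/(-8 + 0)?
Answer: 417/26 ≈ 16.038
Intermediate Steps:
P = 139/52 (P = -12*(-1/13) - 14/(-8) = 12/13 - 14*(-⅛) = 12/13 + 7/4 = 139/52 ≈ 2.6731)
Y(Q) = 1 - Q (Y(Q) = 1² - Q = 1 - Q)
(Y(2)*P)*D(-6) = ((1 - 1*2)*(139/52))*(-6) = ((1 - 2)*(139/52))*(-6) = -1*139/52*(-6) = -139/52*(-6) = 417/26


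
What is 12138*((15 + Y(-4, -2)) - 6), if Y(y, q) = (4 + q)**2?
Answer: 157794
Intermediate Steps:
12138*((15 + Y(-4, -2)) - 6) = 12138*((15 + (4 - 2)**2) - 6) = 12138*((15 + 2**2) - 6) = 12138*((15 + 4) - 6) = 12138*(19 - 6) = 12138*13 = 157794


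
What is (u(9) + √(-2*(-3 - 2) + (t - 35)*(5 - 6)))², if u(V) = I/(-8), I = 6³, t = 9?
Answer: 441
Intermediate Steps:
I = 216
u(V) = -27 (u(V) = 216/(-8) = 216*(-⅛) = -27)
(u(9) + √(-2*(-3 - 2) + (t - 35)*(5 - 6)))² = (-27 + √(-2*(-3 - 2) + (9 - 35)*(5 - 6)))² = (-27 + √(-2*(-5) - 26*(-1)))² = (-27 + √(10 + 26))² = (-27 + √36)² = (-27 + 6)² = (-21)² = 441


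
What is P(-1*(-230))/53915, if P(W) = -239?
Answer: -239/53915 ≈ -0.0044329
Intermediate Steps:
P(-1*(-230))/53915 = -239/53915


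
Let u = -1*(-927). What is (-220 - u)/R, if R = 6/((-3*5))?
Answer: 5735/2 ≈ 2867.5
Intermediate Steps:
u = 927
R = -⅖ (R = 6/(-15) = 6*(-1/15) = -⅖ ≈ -0.40000)
(-220 - u)/R = (-220 - 1*927)/(-⅖) = -5*(-220 - 927)/2 = -5/2*(-1147) = 5735/2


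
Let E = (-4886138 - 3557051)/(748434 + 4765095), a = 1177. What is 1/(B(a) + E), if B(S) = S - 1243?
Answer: -5513529/372336103 ≈ -0.014808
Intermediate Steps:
E = -8443189/5513529 ≈ -1.5314
B(S) = -1243 + S
1/(B(a) + E) = 1/((-1243 + 1177) - 8443189/5513529) = 1/(-66 - 8443189/5513529) = 1/(-372336103/5513529) = -5513529/372336103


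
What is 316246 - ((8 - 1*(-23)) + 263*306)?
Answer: 235737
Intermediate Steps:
316246 - ((8 - 1*(-23)) + 263*306) = 316246 - ((8 + 23) + 80478) = 316246 - (31 + 80478) = 316246 - 1*80509 = 316246 - 80509 = 235737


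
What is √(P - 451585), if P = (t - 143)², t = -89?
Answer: I*√397761 ≈ 630.68*I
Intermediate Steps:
P = 53824 (P = (-89 - 143)² = (-232)² = 53824)
√(P - 451585) = √(53824 - 451585) = √(-397761) = I*√397761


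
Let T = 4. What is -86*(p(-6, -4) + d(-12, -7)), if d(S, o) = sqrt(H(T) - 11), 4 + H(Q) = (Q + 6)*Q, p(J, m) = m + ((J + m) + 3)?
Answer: 516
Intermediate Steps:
p(J, m) = 3 + J + 2*m (p(J, m) = m + (3 + J + m) = 3 + J + 2*m)
H(Q) = -4 + Q*(6 + Q) (H(Q) = -4 + (Q + 6)*Q = -4 + (6 + Q)*Q = -4 + Q*(6 + Q))
d(S, o) = 5 (d(S, o) = sqrt((-4 + 4**2 + 6*4) - 11) = sqrt((-4 + 16 + 24) - 11) = sqrt(36 - 11) = sqrt(25) = 5)
-86*(p(-6, -4) + d(-12, -7)) = -86*((3 - 6 + 2*(-4)) + 5) = -86*((3 - 6 - 8) + 5) = -86*(-11 + 5) = -86*(-6) = 516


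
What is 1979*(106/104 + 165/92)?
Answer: 1664339/299 ≈ 5566.4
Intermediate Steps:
1979*(106/104 + 165/92) = 1979*(106*(1/104) + 165*(1/92)) = 1979*(53/52 + 165/92) = 1979*(841/299) = 1664339/299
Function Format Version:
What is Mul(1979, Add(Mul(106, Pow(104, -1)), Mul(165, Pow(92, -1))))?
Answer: Rational(1664339, 299) ≈ 5566.4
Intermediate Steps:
Mul(1979, Add(Mul(106, Pow(104, -1)), Mul(165, Pow(92, -1)))) = Mul(1979, Add(Mul(106, Rational(1, 104)), Mul(165, Rational(1, 92)))) = Mul(1979, Add(Rational(53, 52), Rational(165, 92))) = Mul(1979, Rational(841, 299)) = Rational(1664339, 299)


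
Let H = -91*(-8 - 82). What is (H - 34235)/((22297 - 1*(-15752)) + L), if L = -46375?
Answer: 26045/8326 ≈ 3.1282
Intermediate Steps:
H = 8190 (H = -91*(-90) = 8190)
(H - 34235)/((22297 - 1*(-15752)) + L) = (8190 - 34235)/((22297 - 1*(-15752)) - 46375) = -26045/((22297 + 15752) - 46375) = -26045/(38049 - 46375) = -26045/(-8326) = -26045*(-1/8326) = 26045/8326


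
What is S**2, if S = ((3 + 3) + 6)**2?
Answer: 20736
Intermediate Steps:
S = 144 (S = (6 + 6)**2 = 12**2 = 144)
S**2 = 144**2 = 20736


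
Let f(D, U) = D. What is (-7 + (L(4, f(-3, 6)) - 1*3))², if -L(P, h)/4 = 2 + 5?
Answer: 1444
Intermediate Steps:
L(P, h) = -28 (L(P, h) = -4*(2 + 5) = -4*7 = -28)
(-7 + (L(4, f(-3, 6)) - 1*3))² = (-7 + (-28 - 1*3))² = (-7 + (-28 - 3))² = (-7 - 31)² = (-38)² = 1444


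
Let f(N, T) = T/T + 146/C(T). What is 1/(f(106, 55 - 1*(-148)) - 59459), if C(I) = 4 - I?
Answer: -199/11832288 ≈ -1.6818e-5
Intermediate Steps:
f(N, T) = 1 + 146/(4 - T) (f(N, T) = T/T + 146/(4 - T) = 1 + 146/(4 - T))
1/(f(106, 55 - 1*(-148)) - 59459) = 1/((-150 + (55 - 1*(-148)))/(-4 + (55 - 1*(-148))) - 59459) = 1/((-150 + (55 + 148))/(-4 + (55 + 148)) - 59459) = 1/((-150 + 203)/(-4 + 203) - 59459) = 1/(53/199 - 59459) = 1/(-11832288/199) = -199/11832288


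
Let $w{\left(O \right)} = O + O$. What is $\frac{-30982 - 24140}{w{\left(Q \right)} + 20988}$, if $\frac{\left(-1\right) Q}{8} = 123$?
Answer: $- \frac{9187}{3170} \approx -2.8981$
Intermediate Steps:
$Q = -984$ ($Q = \left(-8\right) 123 = -984$)
$w{\left(O \right)} = 2 O$
$\frac{-30982 - 24140}{w{\left(Q \right)} + 20988} = \frac{-30982 - 24140}{2 \left(-984\right) + 20988} = - \frac{55122}{-1968 + 20988} = - \frac{55122}{19020} = \left(-55122\right) \frac{1}{19020} = - \frac{9187}{3170}$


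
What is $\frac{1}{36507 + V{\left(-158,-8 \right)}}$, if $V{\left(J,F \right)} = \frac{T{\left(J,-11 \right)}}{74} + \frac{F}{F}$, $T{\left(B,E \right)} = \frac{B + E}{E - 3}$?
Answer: $\frac{1036}{37822457} \approx 2.7391 \cdot 10^{-5}$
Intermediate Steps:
$T{\left(B,E \right)} = \frac{B + E}{-3 + E}$
$V{\left(J,F \right)} = \frac{1047}{1036} - \frac{J}{1036}$ ($V{\left(J,F \right)} = \frac{\frac{1}{-3 - 11} \left(J - 11\right)}{74} + \frac{F}{F} = \frac{-11 + J}{-14} \cdot \frac{1}{74} + 1 = - \frac{-11 + J}{14} \cdot \frac{1}{74} + 1 = \left(\frac{11}{14} - \frac{J}{14}\right) \frac{1}{74} + 1 = \left(\frac{11}{1036} - \frac{J}{1036}\right) + 1 = \frac{1047}{1036} - \frac{J}{1036}$)
$\frac{1}{36507 + V{\left(-158,-8 \right)}} = \frac{1}{36507 + \left(\frac{1047}{1036} - - \frac{79}{518}\right)} = \frac{1}{36507 + \left(\frac{1047}{1036} + \frac{79}{518}\right)} = \frac{1}{36507 + \frac{1205}{1036}} = \frac{1}{\frac{37822457}{1036}} = \frac{1036}{37822457}$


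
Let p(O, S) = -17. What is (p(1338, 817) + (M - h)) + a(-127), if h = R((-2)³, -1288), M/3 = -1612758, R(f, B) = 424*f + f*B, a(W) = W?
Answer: -4845330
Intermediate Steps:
R(f, B) = 424*f + B*f
M = -4838274 (M = 3*(-1612758) = -4838274)
h = 6912 (h = (-2)³*(424 - 1288) = -8*(-864) = 6912)
(p(1338, 817) + (M - h)) + a(-127) = (-17 + (-4838274 - 1*6912)) - 127 = (-17 + (-4838274 - 6912)) - 127 = (-17 - 4845186) - 127 = -4845203 - 127 = -4845330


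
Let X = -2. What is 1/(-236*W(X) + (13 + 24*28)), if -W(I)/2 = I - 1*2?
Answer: -1/1203 ≈ -0.00083125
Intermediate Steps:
W(I) = 4 - 2*I (W(I) = -2*(I - 1*2) = -2*(I - 2) = -2*(-2 + I) = 4 - 2*I)
1/(-236*W(X) + (13 + 24*28)) = 1/(-236*(4 - 2*(-2)) + (13 + 24*28)) = 1/(-236*(4 + 4) + (13 + 672)) = 1/(-236*8 + 685) = 1/(-1888 + 685) = 1/(-1203) = -1/1203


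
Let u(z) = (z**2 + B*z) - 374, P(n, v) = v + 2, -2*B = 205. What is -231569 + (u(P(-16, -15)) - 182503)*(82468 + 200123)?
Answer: -102510630979/2 ≈ -5.1255e+10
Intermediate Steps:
B = -205/2 (B = -1/2*205 = -205/2 ≈ -102.50)
P(n, v) = 2 + v
u(z) = -374 + z**2 - 205*z/2 (u(z) = (z**2 - 205*z/2) - 374 = -374 + z**2 - 205*z/2)
-231569 + (u(P(-16, -15)) - 182503)*(82468 + 200123) = -231569 + ((-374 + (2 - 15)**2 - 205*(2 - 15)/2) - 182503)*(82468 + 200123) = -231569 + ((-374 + (-13)**2 - 205/2*(-13)) - 182503)*282591 = -231569 + ((-374 + 169 + 2665/2) - 182503)*282591 = -231569 + (2255/2 - 182503)*282591 = -231569 - 362751/2*282591 = -231569 - 102510167841/2 = -102510630979/2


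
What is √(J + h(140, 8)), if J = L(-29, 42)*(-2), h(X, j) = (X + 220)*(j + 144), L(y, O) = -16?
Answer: 4*√3422 ≈ 233.99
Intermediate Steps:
h(X, j) = (144 + j)*(220 + X) (h(X, j) = (220 + X)*(144 + j) = (144 + j)*(220 + X))
J = 32 (J = -16*(-2) = 32)
√(J + h(140, 8)) = √(32 + (31680 + 144*140 + 220*8 + 140*8)) = √(32 + (31680 + 20160 + 1760 + 1120)) = √(32 + 54720) = √54752 = 4*√3422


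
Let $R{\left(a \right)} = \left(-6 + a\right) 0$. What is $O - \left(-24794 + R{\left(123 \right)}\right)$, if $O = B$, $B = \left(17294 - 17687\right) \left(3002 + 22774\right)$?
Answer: $-10105174$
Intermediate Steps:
$R{\left(a \right)} = 0$
$B = -10129968$ ($B = \left(-393\right) 25776 = -10129968$)
$O = -10129968$
$O - \left(-24794 + R{\left(123 \right)}\right) = -10129968 - \left(-24794 + 0\right) = -10129968 - -24794 = -10129968 + 24794 = -10105174$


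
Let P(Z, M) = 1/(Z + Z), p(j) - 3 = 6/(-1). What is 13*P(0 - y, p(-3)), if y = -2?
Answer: 13/4 ≈ 3.2500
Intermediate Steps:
p(j) = -3 (p(j) = 3 + 6/(-1) = 3 + 6*(-1) = 3 - 6 = -3)
P(Z, M) = 1/(2*Z)
13*P(0 - y, p(-3)) = 13*(1/(2*(0 - 1*(-2)))) = 13*(1/(2*(0 + 2))) = 13*((½)/2) = 13*((½)*(½)) = 13*(¼) = 13/4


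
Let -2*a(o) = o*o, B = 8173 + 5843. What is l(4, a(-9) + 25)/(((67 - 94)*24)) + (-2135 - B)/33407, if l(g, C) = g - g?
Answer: -16151/33407 ≈ -0.48346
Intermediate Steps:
B = 14016
a(o) = -o²/2 (a(o) = -o*o/2 = -o²/2)
l(g, C) = 0
l(4, a(-9) + 25)/(((67 - 94)*24)) + (-2135 - B)/33407 = 0/(((67 - 94)*24)) + (-2135 - 1*14016)/33407 = 0/((-27*24)) + (-2135 - 14016)*(1/33407) = 0/(-648) - 16151*1/33407 = 0*(-1/648) - 16151/33407 = 0 - 16151/33407 = -16151/33407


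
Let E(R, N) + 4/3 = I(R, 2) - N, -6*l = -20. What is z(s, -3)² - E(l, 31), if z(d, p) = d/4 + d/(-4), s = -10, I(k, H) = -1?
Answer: 100/3 ≈ 33.333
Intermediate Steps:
l = 10/3 (l = -⅙*(-20) = 10/3 ≈ 3.3333)
E(R, N) = -7/3 - N (E(R, N) = -4/3 + (-1 - N) = -7/3 - N)
z(d, p) = 0 (z(d, p) = d*(¼) + d*(-¼) = d/4 - d/4 = 0)
z(s, -3)² - E(l, 31) = 0² - (-7/3 - 1*31) = 0 - (-7/3 - 31) = 0 - 1*(-100/3) = 0 + 100/3 = 100/3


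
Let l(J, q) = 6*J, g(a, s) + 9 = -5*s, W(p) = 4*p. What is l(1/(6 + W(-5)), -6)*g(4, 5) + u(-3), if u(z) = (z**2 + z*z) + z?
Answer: 207/7 ≈ 29.571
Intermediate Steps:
g(a, s) = -9 - 5*s
u(z) = z + 2*z**2 (u(z) = (z**2 + z**2) + z = 2*z**2 + z = z + 2*z**2)
l(1/(6 + W(-5)), -6)*g(4, 5) + u(-3) = (6/(6 + 4*(-5)))*(-9 - 5*5) - 3*(1 + 2*(-3)) = (6/(6 - 20))*(-9 - 25) - 3*(1 - 6) = (6/(-14))*(-34) - 3*(-5) = (6*(-1/14))*(-34) + 15 = -3/7*(-34) + 15 = 102/7 + 15 = 207/7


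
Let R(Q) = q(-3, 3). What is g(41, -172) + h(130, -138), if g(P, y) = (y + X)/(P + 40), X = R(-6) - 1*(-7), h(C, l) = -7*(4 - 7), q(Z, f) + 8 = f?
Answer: 1531/81 ≈ 18.901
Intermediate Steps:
q(Z, f) = -8 + f
R(Q) = -5 (R(Q) = -8 + 3 = -5)
h(C, l) = 21 (h(C, l) = -7*(-3) = 21)
X = 2 (X = -5 - 1*(-7) = -5 + 7 = 2)
g(P, y) = (2 + y)/(40 + P) (g(P, y) = (y + 2)/(P + 40) = (2 + y)/(40 + P))
g(41, -172) + h(130, -138) = (2 - 172)/(40 + 41) + 21 = -170/81 + 21 = 1531/81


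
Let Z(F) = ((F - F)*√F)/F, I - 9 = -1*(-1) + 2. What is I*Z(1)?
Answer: 0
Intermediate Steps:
I = 12 (I = 9 + (-1*(-1) + 2) = 9 + (1 + 2) = 9 + 3 = 12)
Z(F) = 0 (Z(F) = (0*√F)/F = 0/F = 0)
I*Z(1) = 12*0 = 0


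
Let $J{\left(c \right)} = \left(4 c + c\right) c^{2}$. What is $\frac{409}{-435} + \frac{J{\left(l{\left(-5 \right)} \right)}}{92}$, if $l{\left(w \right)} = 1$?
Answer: $- \frac{35453}{40020} \approx -0.88588$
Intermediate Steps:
$J{\left(c \right)} = 5 c^{3}$ ($J{\left(c \right)} = 5 c c^{2} = 5 c^{3}$)
$\frac{409}{-435} + \frac{J{\left(l{\left(-5 \right)} \right)}}{92} = \frac{409}{-435} + \frac{5 \cdot 1^{3}}{92} = 409 \left(- \frac{1}{435}\right) + 5 \cdot 1 \cdot \frac{1}{92} = - \frac{409}{435} + 5 \cdot \frac{1}{92} = - \frac{409}{435} + \frac{5}{92} = - \frac{35453}{40020}$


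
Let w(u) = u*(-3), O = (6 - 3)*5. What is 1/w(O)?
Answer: -1/45 ≈ -0.022222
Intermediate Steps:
O = 15 (O = 3*5 = 15)
w(u) = -3*u
1/w(O) = 1/(-3*15) = 1/(-45) = -1/45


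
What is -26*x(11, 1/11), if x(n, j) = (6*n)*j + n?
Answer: -442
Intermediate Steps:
x(n, j) = n + 6*j*n (x(n, j) = 6*j*n + n = n + 6*j*n)
-26*x(11, 1/11) = -286*(1 + 6/11) = -286*17/11 = -26*17 = -442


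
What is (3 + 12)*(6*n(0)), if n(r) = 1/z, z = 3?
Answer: 30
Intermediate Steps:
n(r) = ⅓ (n(r) = 1/3 = ⅓)
(3 + 12)*(6*n(0)) = (3 + 12)*(6*(⅓)) = 15*2 = 30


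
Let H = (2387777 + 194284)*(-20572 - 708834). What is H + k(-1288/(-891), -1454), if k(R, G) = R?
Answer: -1678083370116218/891 ≈ -1.8834e+12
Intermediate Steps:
H = -1883370785766 (H = 2582061*(-729406) = -1883370785766)
H + k(-1288/(-891), -1454) = -1883370785766 - 1288/(-891) = -1883370785766 - 1288*(-1/891) = -1883370785766 + 1288/891 = -1678083370116218/891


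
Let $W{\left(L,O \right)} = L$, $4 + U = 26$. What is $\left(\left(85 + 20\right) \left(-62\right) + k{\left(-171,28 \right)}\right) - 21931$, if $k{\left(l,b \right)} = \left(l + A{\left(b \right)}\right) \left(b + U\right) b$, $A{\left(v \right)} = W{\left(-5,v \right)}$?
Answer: $-274841$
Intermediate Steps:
$U = 22$ ($U = -4 + 26 = 22$)
$A{\left(v \right)} = -5$
$k{\left(l,b \right)} = b \left(-5 + l\right) \left(22 + b\right)$ ($k{\left(l,b \right)} = \left(l - 5\right) \left(b + 22\right) b = \left(-5 + l\right) \left(22 + b\right) b = b \left(-5 + l\right) \left(22 + b\right)$)
$\left(\left(85 + 20\right) \left(-62\right) + k{\left(-171,28 \right)}\right) - 21931 = \left(\left(85 + 20\right) \left(-62\right) + 28 \left(-110 - 140 + 22 \left(-171\right) + 28 \left(-171\right)\right)\right) - 21931 = \left(105 \left(-62\right) + 28 \left(-110 - 140 - 3762 - 4788\right)\right) - 21931 = \left(-6510 + 28 \left(-8800\right)\right) - 21931 = \left(-6510 - 246400\right) - 21931 = -252910 - 21931 = -274841$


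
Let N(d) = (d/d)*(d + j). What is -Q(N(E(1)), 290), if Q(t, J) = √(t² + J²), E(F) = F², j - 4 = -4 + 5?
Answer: -2*√21034 ≈ -290.06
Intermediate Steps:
j = 5 (j = 4 + (-4 + 5) = 4 + 1 = 5)
N(d) = 5 + d (N(d) = (d/d)*(d + 5) = 1*(5 + d) = 5 + d)
Q(t, J) = √(J² + t²)
-Q(N(E(1)), 290) = -√(290² + (5 + 1²)²) = -√(84100 + (5 + 1)²) = -√(84100 + 6²) = -√(84100 + 36) = -√84136 = -2*√21034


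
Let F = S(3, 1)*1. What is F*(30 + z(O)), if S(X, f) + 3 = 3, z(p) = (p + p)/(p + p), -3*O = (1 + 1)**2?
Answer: 0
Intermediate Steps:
O = -4/3 (O = -(1 + 1)**2/3 = -1/3*2**2 = -1/3*4 = -4/3 ≈ -1.3333)
z(p) = 1 (z(p) = (2*p)/((2*p)) = (2*p)*(1/(2*p)) = 1)
S(X, f) = 0 (S(X, f) = -3 + 3 = 0)
F = 0 (F = 0*1 = 0)
F*(30 + z(O)) = 0*(30 + 1) = 0*31 = 0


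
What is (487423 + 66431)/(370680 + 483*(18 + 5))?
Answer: 184618/127263 ≈ 1.4507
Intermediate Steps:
(487423 + 66431)/(370680 + 483*(18 + 5)) = 553854/(370680 + 483*23) = 553854/(370680 + 11109) = 553854/381789 = 553854*(1/381789) = 184618/127263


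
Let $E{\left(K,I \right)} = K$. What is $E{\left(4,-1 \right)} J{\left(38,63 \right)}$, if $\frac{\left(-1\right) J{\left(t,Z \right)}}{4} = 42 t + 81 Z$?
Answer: $-107184$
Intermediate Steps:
$J{\left(t,Z \right)} = - 324 Z - 168 t$ ($J{\left(t,Z \right)} = - 4 \left(42 t + 81 Z\right) = - 324 Z - 168 t$)
$E{\left(4,-1 \right)} J{\left(38,63 \right)} = 4 \left(\left(-324\right) 63 - 6384\right) = 4 \left(-20412 - 6384\right) = 4 \left(-26796\right) = -107184$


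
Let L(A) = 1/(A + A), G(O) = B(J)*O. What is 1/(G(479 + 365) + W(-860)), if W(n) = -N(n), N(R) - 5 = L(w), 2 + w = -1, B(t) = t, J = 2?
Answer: 6/10099 ≈ 0.00059412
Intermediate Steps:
w = -3 (w = -2 - 1 = -3)
G(O) = 2*O
L(A) = 1/(2*A)
N(R) = 29/6 (N(R) = 5 + (½)/(-3) = 5 + (½)*(-⅓) = 5 - ⅙ = 29/6)
W(n) = -29/6 (W(n) = -1*29/6 = -29/6)
1/(G(479 + 365) + W(-860)) = 1/(2*(479 + 365) - 29/6) = 1/(2*844 - 29/6) = 1/(1688 - 29/6) = 1/(10099/6) = 6/10099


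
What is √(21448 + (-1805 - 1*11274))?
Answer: √8369 ≈ 91.482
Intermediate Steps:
√(21448 + (-1805 - 1*11274)) = √(21448 + (-1805 - 11274)) = √(21448 - 13079) = √8369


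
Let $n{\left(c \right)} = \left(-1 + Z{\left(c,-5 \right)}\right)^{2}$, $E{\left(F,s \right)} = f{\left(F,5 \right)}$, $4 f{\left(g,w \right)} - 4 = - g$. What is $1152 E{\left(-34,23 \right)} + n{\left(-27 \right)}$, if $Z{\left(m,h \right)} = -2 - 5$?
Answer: $11008$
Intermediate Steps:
$Z{\left(m,h \right)} = -7$ ($Z{\left(m,h \right)} = -2 - 5 = -7$)
$f{\left(g,w \right)} = 1 - \frac{g}{4}$ ($f{\left(g,w \right)} = 1 + \frac{\left(-1\right) g}{4} = 1 - \frac{g}{4}$)
$E{\left(F,s \right)} = 1 - \frac{F}{4}$
$n{\left(c \right)} = 64$ ($n{\left(c \right)} = \left(-1 - 7\right)^{2} = \left(-8\right)^{2} = 64$)
$1152 E{\left(-34,23 \right)} + n{\left(-27 \right)} = 1152 \left(1 - - \frac{17}{2}\right) + 64 = 1152 \left(1 + \frac{17}{2}\right) + 64 = 1152 \cdot \frac{19}{2} + 64 = 10944 + 64 = 11008$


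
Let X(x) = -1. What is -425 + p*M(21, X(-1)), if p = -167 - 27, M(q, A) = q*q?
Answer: -85979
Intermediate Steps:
M(q, A) = q**2
p = -194
-425 + p*M(21, X(-1)) = -425 - 194*21**2 = -425 - 194*441 = -425 - 85554 = -85979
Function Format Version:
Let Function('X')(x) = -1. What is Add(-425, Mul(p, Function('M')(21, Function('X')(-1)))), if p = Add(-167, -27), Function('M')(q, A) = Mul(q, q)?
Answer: -85979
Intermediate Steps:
Function('M')(q, A) = Pow(q, 2)
p = -194
Add(-425, Mul(p, Function('M')(21, Function('X')(-1)))) = Add(-425, Mul(-194, Pow(21, 2))) = Add(-425, Mul(-194, 441)) = Add(-425, -85554) = -85979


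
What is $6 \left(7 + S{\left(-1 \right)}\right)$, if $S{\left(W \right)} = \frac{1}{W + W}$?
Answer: $39$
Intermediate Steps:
$S{\left(W \right)} = \frac{1}{2 W}$
$6 \left(7 + S{\left(-1 \right)}\right) = 6 \left(7 + \frac{1}{2 \left(-1\right)}\right) = 6 \left(7 + \frac{1}{2} \left(-1\right)\right) = 6 \left(7 - \frac{1}{2}\right) = 6 \cdot \frac{13}{2} = 39$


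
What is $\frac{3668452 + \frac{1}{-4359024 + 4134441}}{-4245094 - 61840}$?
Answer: $- \frac{35820519805}{42054963414} \approx -0.85176$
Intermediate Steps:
$\frac{3668452 + \frac{1}{-4359024 + 4134441}}{-4245094 - 61840} = \frac{3668452 + \frac{1}{-224583}}{-4306934} = \left(3668452 - \frac{1}{224583}\right) \left(- \frac{1}{4306934}\right) = \frac{823871955515}{224583} \left(- \frac{1}{4306934}\right) = - \frac{35820519805}{42054963414}$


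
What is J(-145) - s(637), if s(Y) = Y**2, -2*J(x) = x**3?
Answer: 2237087/2 ≈ 1.1185e+6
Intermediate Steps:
J(x) = -x**3/2
J(-145) - s(637) = -1/2*(-145)**3 - 1*637**2 = -1/2*(-3048625) - 1*405769 = 3048625/2 - 405769 = 2237087/2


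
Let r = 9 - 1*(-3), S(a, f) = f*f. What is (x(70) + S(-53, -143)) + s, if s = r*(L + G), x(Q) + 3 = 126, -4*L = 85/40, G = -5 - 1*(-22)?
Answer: 166157/8 ≈ 20770.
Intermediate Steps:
S(a, f) = f²
G = 17 (G = -5 + 22 = 17)
L = -17/32 (L = -85/(4*40) = -¼*17/8 = -17/32 ≈ -0.53125)
x(Q) = 123 (x(Q) = -3 + 126 = 123)
r = 12 (r = 9 + 3 = 12)
s = 1581/8 (s = 12*(-17/32 + 17) = 12*(527/32) = 1581/8 ≈ 197.63)
(x(70) + S(-53, -143)) + s = (123 + (-143)²) + 1581/8 = (123 + 20449) + 1581/8 = 20572 + 1581/8 = 166157/8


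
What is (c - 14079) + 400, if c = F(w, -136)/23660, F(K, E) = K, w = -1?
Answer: -323645141/23660 ≈ -13679.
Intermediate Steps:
c = -1/23660 ≈ -4.2265e-5
(c - 14079) + 400 = (-1/23660 - 14079) + 400 = -333109141/23660 + 400 = -323645141/23660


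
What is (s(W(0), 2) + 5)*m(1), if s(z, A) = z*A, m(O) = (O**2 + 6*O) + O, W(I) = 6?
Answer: 136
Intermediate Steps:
m(O) = O**2 + 7*O
s(z, A) = A*z
(s(W(0), 2) + 5)*m(1) = (2*6 + 5)*(1*(7 + 1)) = (12 + 5)*(1*8) = 17*8 = 136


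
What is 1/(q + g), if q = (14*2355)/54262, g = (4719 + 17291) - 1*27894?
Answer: -27131/159622319 ≈ -0.00016997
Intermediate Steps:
g = -5884 (g = 22010 - 27894 = -5884)
q = 16485/27131 (q = 32970*(1/54262) = 16485/27131 ≈ 0.60761)
1/(q + g) = 1/(16485/27131 - 5884) = 1/(-159622319/27131) = -27131/159622319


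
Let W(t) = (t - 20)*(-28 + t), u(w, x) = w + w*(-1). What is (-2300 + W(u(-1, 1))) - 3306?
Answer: -5046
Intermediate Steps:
u(w, x) = 0 (u(w, x) = w - w = 0)
W(t) = (-28 + t)*(-20 + t) (W(t) = (-20 + t)*(-28 + t) = (-28 + t)*(-20 + t))
(-2300 + W(u(-1, 1))) - 3306 = (-2300 + (560 + 0² - 48*0)) - 3306 = (-2300 + (560 + 0 + 0)) - 3306 = (-2300 + 560) - 3306 = -1740 - 3306 = -5046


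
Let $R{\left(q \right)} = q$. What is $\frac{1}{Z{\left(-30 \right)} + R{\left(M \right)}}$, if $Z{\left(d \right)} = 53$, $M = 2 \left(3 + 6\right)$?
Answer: $\frac{1}{71} \approx 0.014085$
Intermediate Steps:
$M = 18$ ($M = 2 \cdot 9 = 18$)
$\frac{1}{Z{\left(-30 \right)} + R{\left(M \right)}} = \frac{1}{53 + 18} = \frac{1}{71}$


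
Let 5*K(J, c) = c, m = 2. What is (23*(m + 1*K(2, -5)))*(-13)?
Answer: -299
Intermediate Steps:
K(J, c) = c/5
(23*(m + 1*K(2, -5)))*(-13) = (23*(2 + 1*((⅕)*(-5))))*(-13) = (23*(2 + 1*(-1)))*(-13) = (23*(2 - 1))*(-13) = (23*1)*(-13) = 23*(-13) = -299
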